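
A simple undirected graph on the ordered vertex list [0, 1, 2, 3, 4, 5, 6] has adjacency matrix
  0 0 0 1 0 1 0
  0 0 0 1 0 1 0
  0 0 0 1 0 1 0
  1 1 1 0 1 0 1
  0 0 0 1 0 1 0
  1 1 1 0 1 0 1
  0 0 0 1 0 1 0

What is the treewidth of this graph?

2

A width-2 tree decomposition is:
Bags: B1 = {3, 4, 5}  B2 = {3, 5, 6}  B3 = {2, 3, 5}  B4 = {1, 3, 5}  B5 = {0, 3, 5}
Tree: B1–B2, B2–B3, B3–B4, B4–B5
Each bag holds 3 vertices, so the decomposition has width 2, which upper-bounds the treewidth. Since 3–4–5–6–3 is a cycle in G, G is not acyclic. Forests are exactly the graphs of treewidth ≤ 1, so tw(G) ≥ 2. Therefore the treewidth is 2.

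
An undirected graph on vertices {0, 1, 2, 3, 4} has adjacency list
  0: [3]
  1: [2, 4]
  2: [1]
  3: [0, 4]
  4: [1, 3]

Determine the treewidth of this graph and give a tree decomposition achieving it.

Every bag has size at most 2, so the width is 2 − 1 = 1 and tw(G) ≤ 1. Any graph with an edge has treewidth ≥ 1, and G has the edge 4–1. The upper and lower bounds meet at 1, so that is the treewidth.

Treewidth 1.
One optimal decomposition is:
Bags: B1 = {1, 4}  B2 = {3, 4}  B3 = {0, 3}  B4 = {1, 2}
Tree: B1–B2, B2–B3, B1–B4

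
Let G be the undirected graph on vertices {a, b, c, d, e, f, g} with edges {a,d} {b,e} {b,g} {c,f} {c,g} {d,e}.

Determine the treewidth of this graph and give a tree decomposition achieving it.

Every bag has size at most 2, so the width is 2 − 1 = 1 and tw(G) ≤ 1. Since G has at least one edge (e.g. b–g), it is not an edgeless graph, so tw(G) ≥ 1. The upper and lower bounds meet at 1, so that is the treewidth.

Treewidth 1.
One such decomposition:
Bags: B1 = {b, g}  B2 = {c, g}  B3 = {b, e}  B4 = {c, f}  B5 = {d, e}  B6 = {a, d}
Tree: B1–B2, B1–B3, B2–B4, B3–B5, B5–B6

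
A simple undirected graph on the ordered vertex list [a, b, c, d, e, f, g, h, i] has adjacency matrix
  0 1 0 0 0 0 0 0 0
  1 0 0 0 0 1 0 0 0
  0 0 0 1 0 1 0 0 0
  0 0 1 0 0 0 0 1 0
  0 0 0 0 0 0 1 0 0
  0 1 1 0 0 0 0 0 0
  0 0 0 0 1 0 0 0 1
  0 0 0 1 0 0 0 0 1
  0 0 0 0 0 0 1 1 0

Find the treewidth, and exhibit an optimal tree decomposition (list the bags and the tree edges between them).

Each bag holds 2 vertices, so the decomposition has width 1, which upper-bounds the treewidth. Any graph with an edge has treewidth ≥ 1, and G has the edge a–b. The upper and lower bounds meet at 1, so that is the treewidth.

Treewidth 1.
One optimal decomposition is:
Bags: B1 = {a, b}  B2 = {b, f}  B3 = {c, f}  B4 = {c, d}  B5 = {d, h}  B6 = {h, i}  B7 = {g, i}  B8 = {e, g}
Tree: B1–B2, B2–B3, B3–B4, B4–B5, B5–B6, B6–B7, B7–B8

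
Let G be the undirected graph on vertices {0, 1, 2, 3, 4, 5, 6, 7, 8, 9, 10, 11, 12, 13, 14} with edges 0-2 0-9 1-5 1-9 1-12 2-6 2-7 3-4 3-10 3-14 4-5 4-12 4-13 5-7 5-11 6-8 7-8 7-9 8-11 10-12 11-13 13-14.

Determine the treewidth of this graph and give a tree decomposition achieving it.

Every bag has size at most 4, so the width is 4 − 1 = 3 and tw(G) ≤ 3. For the lower bound: the 4 vertex sets {3,10,14}, {12}, {4}, {1,5,11,13} are disjoint, each induces a connected subgraph, and every pair is joined by at least one edge of G. Contracting each set to a single vertex therefore yields K_{4} as a minor, and since treewidth is minor-monotone, tw(G) ≥ tw(K_{4}) = 3. Combining the bounds, tw(G) = 3.

Treewidth 3.
One optimal decomposition is:
Bags: B1 = {3, 10, 12, 14}  B2 = {3, 4, 12, 14}  B3 = {4, 12, 13, 14}  B4 = {1, 4, 12, 13}  B5 = {1, 4, 5, 13}  B6 = {1, 5, 11, 13}  B7 = {1, 5, 9, 11}  B8 = {5, 7, 9, 11}  B9 = {7, 8, 9, 11}  B10 = {0, 7, 8, 9}  B11 = {0, 2, 7, 8}  B12 = {0, 2, 6, 8}
Tree: B1–B2, B2–B3, B3–B4, B4–B5, B5–B6, B6–B7, B7–B8, B8–B9, B9–B10, B10–B11, B11–B12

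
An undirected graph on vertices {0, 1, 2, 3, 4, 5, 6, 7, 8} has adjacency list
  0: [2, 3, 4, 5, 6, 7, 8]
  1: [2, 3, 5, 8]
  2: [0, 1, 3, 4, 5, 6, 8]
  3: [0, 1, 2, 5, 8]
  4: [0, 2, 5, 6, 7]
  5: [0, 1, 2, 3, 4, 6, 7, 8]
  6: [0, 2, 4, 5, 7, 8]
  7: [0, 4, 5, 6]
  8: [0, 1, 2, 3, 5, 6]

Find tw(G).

A width-4 tree decomposition is:
Bags: B1 = {0, 2, 5, 6, 8}  B2 = {0, 2, 3, 5, 8}  B3 = {0, 2, 4, 5, 6}  B4 = {0, 4, 5, 6, 7}  B5 = {1, 2, 3, 5, 8}
Tree: B1–B2, B1–B3, B3–B4, B2–B5
Each bag holds 5 vertices, so the decomposition has width 4, which upper-bounds the treewidth. Conversely, {0, 2, 3, 5, 8} is a clique of size 5, and the vertices of any clique must share a bag in every tree decomposition; so some bag has ≥ 5 vertices and tw(G) ≥ 4. Hence tw(G) = 4 exactly.

4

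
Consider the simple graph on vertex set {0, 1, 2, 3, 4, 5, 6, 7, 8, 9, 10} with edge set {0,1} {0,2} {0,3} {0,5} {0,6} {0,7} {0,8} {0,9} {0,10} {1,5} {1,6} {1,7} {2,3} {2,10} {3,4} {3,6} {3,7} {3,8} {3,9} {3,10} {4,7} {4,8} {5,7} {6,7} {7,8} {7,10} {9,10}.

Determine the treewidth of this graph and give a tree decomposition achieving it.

Every bag has size at most 4, so the width is 4 − 1 = 3 and tw(G) ≤ 3. On the other hand G contains the 4-clique {0, 1, 5, 7}. A clique must lie in a single bag of any decomposition, so no decomposition can have width below 3. The upper and lower bounds meet at 3, so that is the treewidth.

Treewidth 3.
Bags: B1 = {0, 3, 6, 7}  B2 = {0, 3, 7, 8}  B3 = {0, 1, 6, 7}  B4 = {3, 4, 7, 8}  B5 = {0, 3, 7, 10}  B6 = {0, 1, 5, 7}  B7 = {0, 3, 9, 10}  B8 = {0, 2, 3, 10}
Tree: B1–B2, B1–B3, B2–B4, B2–B5, B3–B6, B5–B7, B7–B8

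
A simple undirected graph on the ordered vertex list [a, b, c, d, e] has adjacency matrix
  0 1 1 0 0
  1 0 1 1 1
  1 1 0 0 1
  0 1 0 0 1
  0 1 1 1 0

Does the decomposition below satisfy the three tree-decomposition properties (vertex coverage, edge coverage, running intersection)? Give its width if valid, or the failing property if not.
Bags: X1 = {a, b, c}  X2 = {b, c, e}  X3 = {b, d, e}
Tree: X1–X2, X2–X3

Vertex coverage: the bags together contain {a, b, c, d, e}, the full vertex set. Edge coverage: each edge of G has both endpoints in at least one bag. Running intersection: for every vertex, the bags containing it form a connected subtree. All three properties hold, so this is a valid tree decomposition of width max|bag| − 1 = 2, and hence tw(G) ≤ 2.

Yes; width 2.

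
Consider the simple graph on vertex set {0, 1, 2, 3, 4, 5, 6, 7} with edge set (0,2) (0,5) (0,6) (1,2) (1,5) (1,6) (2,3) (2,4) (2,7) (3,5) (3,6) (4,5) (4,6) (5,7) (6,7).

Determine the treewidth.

3

A width-3 tree decomposition is:
Bags: B1 = {1, 2, 5, 6}  B2 = {2, 3, 5, 6}  B3 = {0, 2, 5, 6}  B4 = {2, 4, 5, 6}  B5 = {2, 5, 6, 7}
Tree: B1–B2, B2–B3, B3–B4, B4–B5
Every bag has size at most 4, so the width is 4 − 1 = 3 and tw(G) ≤ 3. For the lower bound: the 4 vertex sets {1,6}, {3,5}, {2}, {0} are disjoint, each induces a connected subgraph, and every pair is joined by at least one edge of G. Contracting each set to a single vertex therefore yields K_{4} as a minor, and since treewidth is minor-monotone, tw(G) ≥ tw(K_{4}) = 3. Hence tw(G) = 3 exactly.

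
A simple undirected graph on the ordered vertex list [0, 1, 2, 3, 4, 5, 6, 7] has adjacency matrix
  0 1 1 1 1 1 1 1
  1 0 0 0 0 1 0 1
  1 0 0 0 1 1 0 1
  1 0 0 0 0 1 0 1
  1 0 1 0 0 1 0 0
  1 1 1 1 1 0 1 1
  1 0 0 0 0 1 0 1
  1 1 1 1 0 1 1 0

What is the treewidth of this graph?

A width-3 tree decomposition is:
Bags: B1 = {0, 1, 5, 7}  B2 = {0, 3, 5, 7}  B3 = {0, 2, 5, 7}  B4 = {0, 5, 6, 7}  B5 = {0, 2, 4, 5}
Tree: B1–B2, B1–B3, B1–B4, B3–B5
Every bag has size at most 4, so the width is 4 − 1 = 3 and tw(G) ≤ 3. Conversely, {0, 2, 4, 5} is a clique of size 4, and the vertices of any clique must share a bag in every tree decomposition; so some bag has ≥ 4 vertices and tw(G) ≥ 3. Therefore the treewidth is 3.

3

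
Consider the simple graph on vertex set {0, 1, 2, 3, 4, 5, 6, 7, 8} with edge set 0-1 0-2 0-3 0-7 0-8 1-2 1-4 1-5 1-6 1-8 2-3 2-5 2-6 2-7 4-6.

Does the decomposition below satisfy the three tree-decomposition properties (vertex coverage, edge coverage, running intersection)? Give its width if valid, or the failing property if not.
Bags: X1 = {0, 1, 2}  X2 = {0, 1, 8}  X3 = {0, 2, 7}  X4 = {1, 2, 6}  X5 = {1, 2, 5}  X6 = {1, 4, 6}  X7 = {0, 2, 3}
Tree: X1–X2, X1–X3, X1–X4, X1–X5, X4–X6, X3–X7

Yes; width 2.

Every vertex of G appears in some bag (union = {0, 1, 2, 3, 4, 5, 6, 7, 8}); every edge is covered by a bag; and for each vertex v the set of bags containing v is connected in the bag tree. The decomposition is therefore valid. The largest bag has 3 vertices, so the width is 2.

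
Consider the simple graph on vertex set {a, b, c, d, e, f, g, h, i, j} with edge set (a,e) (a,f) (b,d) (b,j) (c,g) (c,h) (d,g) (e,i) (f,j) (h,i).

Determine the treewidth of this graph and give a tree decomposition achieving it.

Treewidth 2.
One such decomposition:
Bags: B1 = {a, e, i}  B2 = {a, f, i}  B3 = {f, i, j}  B4 = {b, i, j}  B5 = {b, d, i}  B6 = {d, g, i}  B7 = {c, g, i}  B8 = {c, h, i}
Tree: B1–B2, B2–B3, B3–B4, B4–B5, B5–B6, B6–B7, B7–B8

Each bag holds 3 vertices, so the decomposition has width 2, which upper-bounds the treewidth. Since i–e–a–f–j–b–d–g–c–h–i is a cycle in G, G is not acyclic. Forests are exactly the graphs of treewidth ≤ 1, so tw(G) ≥ 2. The upper and lower bounds meet at 2, so that is the treewidth.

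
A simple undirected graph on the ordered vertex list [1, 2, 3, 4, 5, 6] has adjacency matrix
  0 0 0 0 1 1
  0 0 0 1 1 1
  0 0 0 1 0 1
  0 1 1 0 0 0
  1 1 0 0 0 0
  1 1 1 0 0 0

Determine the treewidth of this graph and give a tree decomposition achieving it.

Every bag has size at most 3, so the width is 3 − 1 = 2 and tw(G) ≤ 2. The edges 3–4–2–6–3 form a cycle, so G is not a tree and its treewidth is at least 2. The upper and lower bounds meet at 2, so that is the treewidth.

Treewidth 2.
Bags: B1 = {3, 4, 6}  B2 = {2, 4, 6}  B3 = {1, 2, 6}  B4 = {1, 2, 5}
Tree: B1–B2, B2–B3, B3–B4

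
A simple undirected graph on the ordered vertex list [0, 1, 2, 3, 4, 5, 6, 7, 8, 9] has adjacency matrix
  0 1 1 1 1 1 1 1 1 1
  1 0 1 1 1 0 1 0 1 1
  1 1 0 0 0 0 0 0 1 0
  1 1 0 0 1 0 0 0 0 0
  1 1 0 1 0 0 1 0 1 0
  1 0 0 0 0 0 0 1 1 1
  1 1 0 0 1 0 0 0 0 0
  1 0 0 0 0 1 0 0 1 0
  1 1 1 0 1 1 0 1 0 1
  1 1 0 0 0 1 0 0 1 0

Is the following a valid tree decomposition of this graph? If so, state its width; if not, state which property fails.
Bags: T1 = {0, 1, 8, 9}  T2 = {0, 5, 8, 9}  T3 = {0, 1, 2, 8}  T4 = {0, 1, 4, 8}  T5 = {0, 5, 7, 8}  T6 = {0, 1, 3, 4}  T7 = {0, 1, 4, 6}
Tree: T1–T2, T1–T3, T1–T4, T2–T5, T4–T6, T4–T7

Vertex coverage: the bags together contain {0, 1, 2, 3, 4, 5, 6, 7, 8, 9}, the full vertex set. Edge coverage: each edge of G has both endpoints in at least one bag. Running intersection: for every vertex, the bags containing it form a connected subtree. All three properties hold, so this is a valid tree decomposition of width max|bag| − 1 = 3, and hence tw(G) ≤ 3.

Yes; width 3.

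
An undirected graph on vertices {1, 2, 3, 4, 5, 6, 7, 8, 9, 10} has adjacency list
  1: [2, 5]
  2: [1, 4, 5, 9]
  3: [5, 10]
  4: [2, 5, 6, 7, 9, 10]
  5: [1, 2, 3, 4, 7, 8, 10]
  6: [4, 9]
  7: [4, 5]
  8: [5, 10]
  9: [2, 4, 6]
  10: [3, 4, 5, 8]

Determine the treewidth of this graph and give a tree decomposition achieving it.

Treewidth 2.
Bags: B1 = {4, 5, 10}  B2 = {5, 8, 10}  B3 = {2, 4, 5}  B4 = {4, 5, 7}  B5 = {2, 4, 9}  B6 = {1, 2, 5}  B7 = {4, 6, 9}  B8 = {3, 5, 10}
Tree: B1–B2, B1–B3, B1–B4, B3–B5, B3–B6, B5–B7, B2–B8

Every bag has size at most 3, so the width is 3 − 1 = 2 and tw(G) ≤ 2. Conversely, {2, 4, 9} is a clique of size 3, and the vertices of any clique must share a bag in every tree decomposition; so some bag has ≥ 3 vertices and tw(G) ≥ 2. Therefore the treewidth is 2.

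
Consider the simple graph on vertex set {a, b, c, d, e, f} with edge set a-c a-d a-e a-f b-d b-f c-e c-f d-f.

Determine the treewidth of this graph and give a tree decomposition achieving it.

Treewidth 2.
One such decomposition:
Bags: B1 = {a, d, f}  B2 = {b, d, f}  B3 = {a, c, f}  B4 = {a, c, e}
Tree: B1–B2, B1–B3, B3–B4

Every bag has size at most 3, so the width is 3 − 1 = 2 and tw(G) ≤ 2. On the other hand G contains the 3-clique {a, c, e}. A clique must lie in a single bag of any decomposition, so no decomposition can have width below 2. Hence tw(G) = 2 exactly.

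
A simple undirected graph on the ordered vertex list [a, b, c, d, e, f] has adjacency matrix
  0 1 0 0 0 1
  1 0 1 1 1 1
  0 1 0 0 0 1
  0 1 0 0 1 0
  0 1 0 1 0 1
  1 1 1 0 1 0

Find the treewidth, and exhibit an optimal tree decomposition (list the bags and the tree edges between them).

Every bag has size at most 3, so the width is 3 − 1 = 2 and tw(G) ≤ 2. Conversely, {b, d, e} is a clique of size 3, and the vertices of any clique must share a bag in every tree decomposition; so some bag has ≥ 3 vertices and tw(G) ≥ 2. Therefore the treewidth is 2.

Treewidth 2.
Bags: B1 = {b, e, f}  B2 = {a, b, f}  B3 = {b, c, f}  B4 = {b, d, e}
Tree: B1–B2, B2–B3, B1–B4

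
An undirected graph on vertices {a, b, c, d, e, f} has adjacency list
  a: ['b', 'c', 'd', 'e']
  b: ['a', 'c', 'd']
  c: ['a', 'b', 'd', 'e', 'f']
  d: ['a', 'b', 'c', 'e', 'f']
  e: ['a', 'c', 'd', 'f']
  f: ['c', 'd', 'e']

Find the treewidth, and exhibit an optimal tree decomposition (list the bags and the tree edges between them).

Each bag holds 4 vertices, so the decomposition has width 3, which upper-bounds the treewidth. On the other hand G contains the 4-clique {c, d, e, f}. A clique must lie in a single bag of any decomposition, so no decomposition can have width below 3. Therefore the treewidth is 3.

Treewidth 3.
Bags: B1 = {a, c, d, e}  B2 = {c, d, e, f}  B3 = {a, b, c, d}
Tree: B1–B2, B1–B3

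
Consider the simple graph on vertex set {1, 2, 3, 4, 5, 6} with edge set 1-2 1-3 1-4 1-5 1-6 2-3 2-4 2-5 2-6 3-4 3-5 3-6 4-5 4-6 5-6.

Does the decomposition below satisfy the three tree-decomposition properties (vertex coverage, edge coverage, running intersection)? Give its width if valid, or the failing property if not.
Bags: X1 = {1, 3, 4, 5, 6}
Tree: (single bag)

A tree decomposition must satisfy three properties: every vertex lies in some bag; for every edge, both endpoints lie together in some bag; and for every vertex, the bags containing it form a connected subtree. Here vertex 2 appears in no bag, so the decomposition is invalid.

No — vertex 2 appears in no bag.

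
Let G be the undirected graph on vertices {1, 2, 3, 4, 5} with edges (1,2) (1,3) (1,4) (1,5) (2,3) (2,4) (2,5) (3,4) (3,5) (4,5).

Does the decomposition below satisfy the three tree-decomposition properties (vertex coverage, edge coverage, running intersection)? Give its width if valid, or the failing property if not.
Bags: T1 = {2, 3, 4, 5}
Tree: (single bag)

A tree decomposition must satisfy three properties: every vertex lies in some bag; for every edge, both endpoints lie together in some bag; and for every vertex, the bags containing it form a connected subtree. Here vertex 1 appears in no bag, so the decomposition is invalid.

No — vertex 1 appears in no bag.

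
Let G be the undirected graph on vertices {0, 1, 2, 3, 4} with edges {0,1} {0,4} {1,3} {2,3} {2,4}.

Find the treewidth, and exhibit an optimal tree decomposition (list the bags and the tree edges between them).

Each bag holds 3 vertices, so the decomposition has width 2, which upper-bounds the treewidth. Since 4–2–3–1–0–4 is a cycle in G, G is not acyclic. Forests are exactly the graphs of treewidth ≤ 1, so tw(G) ≥ 2. Therefore the treewidth is 2.

Treewidth 2.
One optimal decomposition is:
Bags: B1 = {2, 3, 4}  B2 = {1, 3, 4}  B3 = {0, 1, 4}
Tree: B1–B2, B2–B3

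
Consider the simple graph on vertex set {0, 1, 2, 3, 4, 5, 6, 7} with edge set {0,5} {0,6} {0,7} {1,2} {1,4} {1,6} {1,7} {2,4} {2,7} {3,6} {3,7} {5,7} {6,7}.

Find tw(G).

2

A width-2 tree decomposition is:
Bags: B1 = {1, 6, 7}  B2 = {0, 6, 7}  B3 = {1, 2, 7}  B4 = {1, 2, 4}  B5 = {3, 6, 7}  B6 = {0, 5, 7}
Tree: B1–B2, B1–B3, B3–B4, B2–B5, B2–B6
Every bag has size at most 3, so the width is 3 − 1 = 2 and tw(G) ≤ 2. For the lower bound, the 3 vertices {1, 2, 4} are pairwise adjacent, and any tree decomposition puts a clique entirely inside one bag — forcing width ≥ 2. Therefore the treewidth is 2.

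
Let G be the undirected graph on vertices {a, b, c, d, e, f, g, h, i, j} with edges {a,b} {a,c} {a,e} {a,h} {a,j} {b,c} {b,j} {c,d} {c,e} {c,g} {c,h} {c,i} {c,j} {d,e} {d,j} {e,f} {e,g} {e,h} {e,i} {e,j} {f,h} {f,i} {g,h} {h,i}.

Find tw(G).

A width-3 tree decomposition is:
Bags: B1 = {c, e, h, i}  B2 = {a, c, e, h}  B3 = {e, f, h, i}  B4 = {a, c, e, j}  B5 = {c, e, g, h}  B6 = {a, b, c, j}  B7 = {c, d, e, j}
Tree: B1–B2, B1–B3, B2–B4, B2–B5, B4–B6, B4–B7
Every bag has size at most 4, so the width is 4 − 1 = 3 and tw(G) ≤ 3. Conversely, {c, d, e, j} is a clique of size 4, and the vertices of any clique must share a bag in every tree decomposition; so some bag has ≥ 4 vertices and tw(G) ≥ 3. The upper and lower bounds meet at 3, so that is the treewidth.

3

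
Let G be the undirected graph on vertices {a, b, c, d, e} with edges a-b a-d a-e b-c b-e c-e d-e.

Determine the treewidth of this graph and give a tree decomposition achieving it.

Treewidth 2.
One such decomposition:
Bags: B1 = {b, c, e}  B2 = {a, b, e}  B3 = {a, d, e}
Tree: B1–B2, B2–B3

Each bag holds 3 vertices, so the decomposition has width 2, which upper-bounds the treewidth. On the other hand G contains the 3-clique {b, c, e}. A clique must lie in a single bag of any decomposition, so no decomposition can have width below 2. Combining the bounds, tw(G) = 2.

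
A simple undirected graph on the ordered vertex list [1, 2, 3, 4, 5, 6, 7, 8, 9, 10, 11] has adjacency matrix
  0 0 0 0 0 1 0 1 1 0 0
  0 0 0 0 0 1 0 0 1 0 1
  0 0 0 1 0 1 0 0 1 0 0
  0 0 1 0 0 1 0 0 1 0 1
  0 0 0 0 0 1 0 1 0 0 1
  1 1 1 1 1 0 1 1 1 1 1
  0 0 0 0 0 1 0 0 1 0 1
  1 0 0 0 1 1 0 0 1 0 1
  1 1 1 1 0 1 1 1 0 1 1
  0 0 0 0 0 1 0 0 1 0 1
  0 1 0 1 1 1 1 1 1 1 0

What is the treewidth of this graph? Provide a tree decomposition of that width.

Treewidth 3.
One such decomposition:
Bags: B1 = {5, 6, 8, 11}  B2 = {6, 8, 9, 11}  B3 = {2, 6, 9, 11}  B4 = {4, 6, 9, 11}  B5 = {3, 4, 6, 9}  B6 = {1, 6, 8, 9}  B7 = {6, 9, 10, 11}  B8 = {6, 7, 9, 11}
Tree: B1–B2, B2–B3, B3–B4, B4–B5, B2–B6, B4–B7, B4–B8

The largest bag has 4 vertices, giving width 3; this decomposition certifies tw(G) ≤ 3. For the lower bound, the 4 vertices {2, 6, 9, 11} are pairwise adjacent, and any tree decomposition puts a clique entirely inside one bag — forcing width ≥ 3. Therefore the treewidth is 3.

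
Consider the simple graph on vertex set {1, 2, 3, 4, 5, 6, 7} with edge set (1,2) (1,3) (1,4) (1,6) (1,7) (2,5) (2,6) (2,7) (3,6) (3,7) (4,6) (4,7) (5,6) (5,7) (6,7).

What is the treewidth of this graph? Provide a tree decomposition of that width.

Each bag holds 4 vertices, so the decomposition has width 3, which upper-bounds the treewidth. Conversely, {1, 2, 6, 7} is a clique of size 4, and the vertices of any clique must share a bag in every tree decomposition; so some bag has ≥ 4 vertices and tw(G) ≥ 3. Hence tw(G) = 3 exactly.

Treewidth 3.
One optimal decomposition is:
Bags: B1 = {1, 4, 6, 7}  B2 = {1, 3, 6, 7}  B3 = {1, 2, 6, 7}  B4 = {2, 5, 6, 7}
Tree: B1–B2, B2–B3, B3–B4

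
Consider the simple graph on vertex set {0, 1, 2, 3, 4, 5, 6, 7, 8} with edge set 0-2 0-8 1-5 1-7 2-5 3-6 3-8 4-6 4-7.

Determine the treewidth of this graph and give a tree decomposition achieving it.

Treewidth 2.
One such decomposition:
Bags: B1 = {1, 4, 7}  B2 = {1, 4, 5}  B3 = {2, 4, 5}  B4 = {0, 2, 4}  B5 = {0, 4, 8}  B6 = {3, 4, 8}  B7 = {3, 4, 6}
Tree: B1–B2, B2–B3, B3–B4, B4–B5, B5–B6, B6–B7

The largest bag has 3 vertices, giving width 2; this decomposition certifies tw(G) ≤ 2. The edges 4–7–1–5–2–0–8–3–6–4 form a cycle, so G is not a tree and its treewidth is at least 2. Therefore the treewidth is 2.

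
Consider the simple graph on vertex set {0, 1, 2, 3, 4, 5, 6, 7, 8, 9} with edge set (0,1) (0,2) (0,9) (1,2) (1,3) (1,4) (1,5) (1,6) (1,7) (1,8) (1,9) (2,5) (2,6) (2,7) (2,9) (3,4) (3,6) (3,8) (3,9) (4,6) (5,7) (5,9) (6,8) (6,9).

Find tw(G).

A width-3 tree decomposition is:
Bags: B1 = {1, 2, 5, 9}  B2 = {1, 2, 5, 7}  B3 = {1, 2, 6, 9}  B4 = {1, 3, 6, 9}  B5 = {1, 3, 4, 6}  B6 = {1, 3, 6, 8}  B7 = {0, 1, 2, 9}
Tree: B1–B2, B1–B3, B3–B4, B4–B5, B5–B6, B1–B7
Every bag has size at most 4, so the width is 4 − 1 = 3 and tw(G) ≤ 3. On the other hand G contains the 4-clique {1, 3, 6, 8}. A clique must lie in a single bag of any decomposition, so no decomposition can have width below 3. Combining the bounds, tw(G) = 3.

3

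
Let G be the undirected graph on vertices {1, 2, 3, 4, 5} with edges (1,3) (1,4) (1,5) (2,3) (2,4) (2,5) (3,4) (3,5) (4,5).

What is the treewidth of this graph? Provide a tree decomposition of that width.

The largest bag has 4 vertices, giving width 3; this decomposition certifies tw(G) ≤ 3. Conversely, {1, 3, 4, 5} is a clique of size 4, and the vertices of any clique must share a bag in every tree decomposition; so some bag has ≥ 4 vertices and tw(G) ≥ 3. The upper and lower bounds meet at 3, so that is the treewidth.

Treewidth 3.
One optimal decomposition is:
Bags: B1 = {1, 3, 4, 5}  B2 = {2, 3, 4, 5}
Tree: B1–B2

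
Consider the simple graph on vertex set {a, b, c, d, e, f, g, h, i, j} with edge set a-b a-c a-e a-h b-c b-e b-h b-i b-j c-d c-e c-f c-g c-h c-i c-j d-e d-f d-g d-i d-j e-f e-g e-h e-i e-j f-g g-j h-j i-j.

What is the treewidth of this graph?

A width-4 tree decomposition is:
Bags: B1 = {b, c, e, h, j}  B2 = {b, c, e, i, j}  B3 = {c, d, e, i, j}  B4 = {c, d, e, g, j}  B5 = {a, b, c, e, h}  B6 = {c, d, e, f, g}
Tree: B1–B2, B2–B3, B3–B4, B1–B5, B4–B6
Each bag holds 5 vertices, so the decomposition has width 4, which upper-bounds the treewidth. Conversely, {a, b, c, e, h} is a clique of size 5, and the vertices of any clique must share a bag in every tree decomposition; so some bag has ≥ 5 vertices and tw(G) ≥ 4. The upper and lower bounds meet at 4, so that is the treewidth.

4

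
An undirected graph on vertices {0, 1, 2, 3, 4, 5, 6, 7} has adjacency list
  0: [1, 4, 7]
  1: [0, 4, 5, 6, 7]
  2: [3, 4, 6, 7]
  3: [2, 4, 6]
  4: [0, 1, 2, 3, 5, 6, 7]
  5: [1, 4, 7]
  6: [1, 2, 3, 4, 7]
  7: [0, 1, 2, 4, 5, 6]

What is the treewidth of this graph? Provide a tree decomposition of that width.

Treewidth 3.
One such decomposition:
Bags: B1 = {1, 4, 5, 7}  B2 = {1, 4, 6, 7}  B3 = {0, 1, 4, 7}  B4 = {2, 4, 6, 7}  B5 = {2, 3, 4, 6}
Tree: B1–B2, B1–B3, B2–B4, B4–B5

Every bag has size at most 4, so the width is 4 − 1 = 3 and tw(G) ≤ 3. On the other hand G contains the 4-clique {2, 3, 4, 6}. A clique must lie in a single bag of any decomposition, so no decomposition can have width below 3. The upper and lower bounds meet at 3, so that is the treewidth.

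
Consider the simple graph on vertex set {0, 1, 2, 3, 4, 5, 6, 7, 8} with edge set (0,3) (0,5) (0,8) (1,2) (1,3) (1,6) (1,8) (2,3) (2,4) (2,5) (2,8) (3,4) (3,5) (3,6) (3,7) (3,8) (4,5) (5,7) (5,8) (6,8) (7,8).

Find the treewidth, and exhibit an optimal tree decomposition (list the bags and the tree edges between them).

Every bag has size at most 4, so the width is 4 − 1 = 3 and tw(G) ≤ 3. Conversely, {1, 2, 3, 8} is a clique of size 4, and the vertices of any clique must share a bag in every tree decomposition; so some bag has ≥ 4 vertices and tw(G) ≥ 3. The upper and lower bounds meet at 3, so that is the treewidth.

Treewidth 3.
One optimal decomposition is:
Bags: B1 = {1, 3, 6, 8}  B2 = {1, 2, 3, 8}  B3 = {2, 3, 5, 8}  B4 = {3, 5, 7, 8}  B5 = {2, 3, 4, 5}  B6 = {0, 3, 5, 8}
Tree: B1–B2, B2–B3, B3–B4, B3–B5, B4–B6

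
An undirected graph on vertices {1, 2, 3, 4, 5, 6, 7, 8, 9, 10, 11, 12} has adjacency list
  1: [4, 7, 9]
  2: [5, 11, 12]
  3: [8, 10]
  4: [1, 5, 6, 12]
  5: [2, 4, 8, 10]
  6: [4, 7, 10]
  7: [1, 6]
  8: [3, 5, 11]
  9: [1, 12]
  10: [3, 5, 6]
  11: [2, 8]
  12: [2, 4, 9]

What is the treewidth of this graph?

A width-3 tree decomposition is:
Bags: B1 = {1, 7, 9, 12}  B2 = {1, 4, 7, 12}  B3 = {4, 6, 7, 12}  B4 = {2, 4, 6, 12}  B5 = {2, 4, 5, 6}  B6 = {2, 5, 6, 10}  B7 = {2, 5, 10, 11}  B8 = {5, 8, 10, 11}  B9 = {3, 8, 10, 11}
Tree: B1–B2, B2–B3, B3–B4, B4–B5, B5–B6, B6–B7, B7–B8, B8–B9
Each bag holds 4 vertices, so the decomposition has width 3, which upper-bounds the treewidth. For the lower bound: the 4 vertex sets {1,7,9}, {12}, {4}, {2,5,6,10} are disjoint, each induces a connected subgraph, and every pair is joined by at least one edge of G. Contracting each set to a single vertex therefore yields K_{4} as a minor, and since treewidth is minor-monotone, tw(G) ≥ tw(K_{4}) = 3. The upper and lower bounds meet at 3, so that is the treewidth.

3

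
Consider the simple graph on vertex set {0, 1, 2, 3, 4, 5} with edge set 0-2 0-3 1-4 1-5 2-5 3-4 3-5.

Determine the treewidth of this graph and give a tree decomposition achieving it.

Treewidth 2.
One such decomposition:
Bags: B1 = {1, 3, 4}  B2 = {1, 3, 5}  B3 = {0, 3, 5}  B4 = {0, 2, 5}
Tree: B1–B2, B2–B3, B3–B4

Each bag holds 3 vertices, so the decomposition has width 2, which upper-bounds the treewidth. The edges 4–1–5–3–4 form a cycle, so G is not a tree and its treewidth is at least 2. Hence tw(G) = 2 exactly.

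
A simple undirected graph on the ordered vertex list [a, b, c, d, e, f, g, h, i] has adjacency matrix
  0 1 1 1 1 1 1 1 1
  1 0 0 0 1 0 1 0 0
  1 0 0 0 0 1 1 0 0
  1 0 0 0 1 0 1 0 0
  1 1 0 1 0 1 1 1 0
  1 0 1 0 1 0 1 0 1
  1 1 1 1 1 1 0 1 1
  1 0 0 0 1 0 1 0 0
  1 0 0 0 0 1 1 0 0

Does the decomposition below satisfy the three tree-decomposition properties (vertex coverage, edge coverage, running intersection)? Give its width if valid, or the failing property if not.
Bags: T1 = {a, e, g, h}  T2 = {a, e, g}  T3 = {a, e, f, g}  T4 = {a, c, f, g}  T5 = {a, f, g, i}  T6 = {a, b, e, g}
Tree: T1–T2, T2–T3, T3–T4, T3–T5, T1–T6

A tree decomposition must satisfy three properties: every vertex lies in some bag; for every edge, both endpoints lie together in some bag; and for every vertex, the bags containing it form a connected subtree. Here vertex d appears in no bag, so the decomposition is invalid.

No — vertex d appears in no bag.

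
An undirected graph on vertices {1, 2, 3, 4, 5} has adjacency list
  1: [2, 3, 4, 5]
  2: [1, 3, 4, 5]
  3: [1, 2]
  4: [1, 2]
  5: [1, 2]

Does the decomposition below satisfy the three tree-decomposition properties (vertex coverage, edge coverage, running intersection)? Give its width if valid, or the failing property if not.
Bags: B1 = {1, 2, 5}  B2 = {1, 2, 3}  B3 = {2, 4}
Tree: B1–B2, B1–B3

No — edge (1,4) lies in no bag.

A tree decomposition must satisfy three properties: every vertex lies in some bag; for every edge, both endpoints lie together in some bag; and for every vertex, the bags containing it form a connected subtree. Here edge (1,4) lies in no bag, so the decomposition is invalid.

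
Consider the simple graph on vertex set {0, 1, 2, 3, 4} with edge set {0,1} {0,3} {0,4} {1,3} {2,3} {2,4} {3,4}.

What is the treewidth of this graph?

A width-2 tree decomposition is:
Bags: B1 = {0, 1, 3}  B2 = {0, 3, 4}  B3 = {2, 3, 4}
Tree: B1–B2, B2–B3
Each bag holds 3 vertices, so the decomposition has width 2, which upper-bounds the treewidth. On the other hand G contains the 3-clique {0, 1, 3}. A clique must lie in a single bag of any decomposition, so no decomposition can have width below 2. Combining the bounds, tw(G) = 2.

2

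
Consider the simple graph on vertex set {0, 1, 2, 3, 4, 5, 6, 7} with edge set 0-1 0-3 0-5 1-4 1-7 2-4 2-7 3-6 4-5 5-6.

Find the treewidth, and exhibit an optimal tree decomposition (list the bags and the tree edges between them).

Treewidth 2.
One optimal decomposition is:
Bags: B1 = {1, 2, 7}  B2 = {1, 2, 4}  B3 = {0, 1, 4}  B4 = {0, 4, 5}  B5 = {0, 3, 5}  B6 = {3, 5, 6}
Tree: B1–B2, B2–B3, B3–B4, B4–B5, B5–B6

The largest bag has 3 vertices, giving width 2; this decomposition certifies tw(G) ≤ 2. Since 7–2–4–1–7 is a cycle in G, G is not acyclic. Forests are exactly the graphs of treewidth ≤ 1, so tw(G) ≥ 2. The upper and lower bounds meet at 2, so that is the treewidth.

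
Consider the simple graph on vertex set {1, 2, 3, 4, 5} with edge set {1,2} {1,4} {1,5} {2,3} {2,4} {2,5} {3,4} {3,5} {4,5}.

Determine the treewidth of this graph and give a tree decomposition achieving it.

Treewidth 3.
Bags: B1 = {2, 3, 4, 5}  B2 = {1, 2, 4, 5}
Tree: B1–B2

Every bag has size at most 4, so the width is 4 − 1 = 3 and tw(G) ≤ 3. For the lower bound, the 4 vertices {1, 2, 4, 5} are pairwise adjacent, and any tree decomposition puts a clique entirely inside one bag — forcing width ≥ 3. The upper and lower bounds meet at 3, so that is the treewidth.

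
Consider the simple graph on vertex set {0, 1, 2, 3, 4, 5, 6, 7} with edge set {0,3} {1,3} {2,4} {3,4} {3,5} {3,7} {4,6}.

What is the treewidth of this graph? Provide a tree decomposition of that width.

Treewidth 1.
One such decomposition:
Bags: B1 = {0, 3}  B2 = {1, 3}  B3 = {3, 4}  B4 = {3, 7}  B5 = {3, 5}  B6 = {2, 4}  B7 = {4, 6}
Tree: B1–B2, B1–B3, B2–B4, B2–B5, B3–B6, B3–B7

Each bag holds 2 vertices, so the decomposition has width 1, which upper-bounds the treewidth. Since G has at least one edge (e.g. 0–3), it is not an edgeless graph, so tw(G) ≥ 1. Therefore the treewidth is 1.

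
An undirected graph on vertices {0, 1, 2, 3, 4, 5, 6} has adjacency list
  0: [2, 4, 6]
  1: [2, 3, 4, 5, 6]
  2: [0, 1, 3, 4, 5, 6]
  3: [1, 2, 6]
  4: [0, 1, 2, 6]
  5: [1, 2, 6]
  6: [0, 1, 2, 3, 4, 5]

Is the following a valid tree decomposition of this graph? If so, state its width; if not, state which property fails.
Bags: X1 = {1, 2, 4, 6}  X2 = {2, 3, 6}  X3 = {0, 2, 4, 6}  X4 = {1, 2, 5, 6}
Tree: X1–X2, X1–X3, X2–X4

No — edge (1,3) lies in no bag.

A tree decomposition must satisfy three properties: every vertex lies in some bag; for every edge, both endpoints lie together in some bag; and for every vertex, the bags containing it form a connected subtree. Here edge (1,3) lies in no bag, so the decomposition is invalid.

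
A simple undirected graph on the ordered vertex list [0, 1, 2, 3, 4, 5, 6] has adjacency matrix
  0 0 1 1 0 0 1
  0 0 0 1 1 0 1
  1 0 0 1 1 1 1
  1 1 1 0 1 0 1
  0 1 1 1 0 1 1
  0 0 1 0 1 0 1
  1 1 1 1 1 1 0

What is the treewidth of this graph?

A width-3 tree decomposition is:
Bags: B1 = {1, 3, 4, 6}  B2 = {2, 3, 4, 6}  B3 = {2, 4, 5, 6}  B4 = {0, 2, 3, 6}
Tree: B1–B2, B2–B3, B2–B4
The largest bag has 4 vertices, giving width 3; this decomposition certifies tw(G) ≤ 3. Conversely, {1, 3, 4, 6} is a clique of size 4, and the vertices of any clique must share a bag in every tree decomposition; so some bag has ≥ 4 vertices and tw(G) ≥ 3. Combining the bounds, tw(G) = 3.

3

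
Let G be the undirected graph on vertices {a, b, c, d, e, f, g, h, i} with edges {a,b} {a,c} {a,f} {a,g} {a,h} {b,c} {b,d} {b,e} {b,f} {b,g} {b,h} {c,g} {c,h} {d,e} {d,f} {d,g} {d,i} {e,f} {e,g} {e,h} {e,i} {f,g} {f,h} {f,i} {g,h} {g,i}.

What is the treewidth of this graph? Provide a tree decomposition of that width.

The largest bag has 5 vertices, giving width 4; this decomposition certifies tw(G) ≤ 4. Conversely, {a, b, c, g, h} is a clique of size 5, and the vertices of any clique must share a bag in every tree decomposition; so some bag has ≥ 5 vertices and tw(G) ≥ 4. Therefore the treewidth is 4.

Treewidth 4.
Bags: B1 = {b, e, f, g, h}  B2 = {a, b, f, g, h}  B3 = {b, d, e, f, g}  B4 = {d, e, f, g, i}  B5 = {a, b, c, g, h}
Tree: B1–B2, B1–B3, B3–B4, B2–B5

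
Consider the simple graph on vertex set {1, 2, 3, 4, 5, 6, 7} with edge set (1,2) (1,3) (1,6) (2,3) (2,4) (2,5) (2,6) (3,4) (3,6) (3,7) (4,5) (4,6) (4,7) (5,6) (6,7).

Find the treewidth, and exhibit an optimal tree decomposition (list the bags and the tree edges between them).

Treewidth 3.
One optimal decomposition is:
Bags: B1 = {1, 2, 3, 6}  B2 = {2, 3, 4, 6}  B3 = {3, 4, 6, 7}  B4 = {2, 4, 5, 6}
Tree: B1–B2, B2–B3, B2–B4

Each bag holds 4 vertices, so the decomposition has width 3, which upper-bounds the treewidth. For the lower bound, the 4 vertices {1, 2, 3, 6} are pairwise adjacent, and any tree decomposition puts a clique entirely inside one bag — forcing width ≥ 3. Hence tw(G) = 3 exactly.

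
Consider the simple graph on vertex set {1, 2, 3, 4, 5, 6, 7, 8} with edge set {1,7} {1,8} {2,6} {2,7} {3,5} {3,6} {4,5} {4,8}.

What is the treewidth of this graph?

2

A width-2 tree decomposition is:
Bags: B1 = {2, 3, 6}  B2 = {2, 3, 5}  B3 = {2, 4, 5}  B4 = {2, 4, 8}  B5 = {1, 2, 8}  B6 = {1, 2, 7}
Tree: B1–B2, B2–B3, B3–B4, B4–B5, B5–B6
Every bag has size at most 3, so the width is 3 − 1 = 2 and tw(G) ≤ 2. Since 2–6–3–5–4–8–1–7–2 is a cycle in G, G is not acyclic. Forests are exactly the graphs of treewidth ≤ 1, so tw(G) ≥ 2. Therefore the treewidth is 2.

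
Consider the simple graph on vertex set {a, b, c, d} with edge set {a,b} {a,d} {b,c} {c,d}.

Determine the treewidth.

2

A width-2 tree decomposition is:
Bags: B1 = {a, c, d}  B2 = {a, b, c}
Tree: B1–B2
The largest bag has 3 vertices, giving width 2; this decomposition certifies tw(G) ≤ 2. The edges a–d–c–b–a form a cycle, so G is not a tree and its treewidth is at least 2. The upper and lower bounds meet at 2, so that is the treewidth.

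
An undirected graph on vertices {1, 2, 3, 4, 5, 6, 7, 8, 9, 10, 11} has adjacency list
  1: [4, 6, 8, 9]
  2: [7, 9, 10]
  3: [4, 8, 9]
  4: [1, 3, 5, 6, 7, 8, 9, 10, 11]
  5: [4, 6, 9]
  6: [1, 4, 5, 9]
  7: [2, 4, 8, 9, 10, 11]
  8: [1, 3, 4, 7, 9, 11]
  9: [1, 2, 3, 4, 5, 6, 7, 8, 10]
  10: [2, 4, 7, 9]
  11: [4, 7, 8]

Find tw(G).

3

A width-3 tree decomposition is:
Bags: B1 = {4, 7, 8, 9}  B2 = {1, 4, 8, 9}  B3 = {4, 7, 9, 10}  B4 = {3, 4, 8, 9}  B5 = {2, 7, 9, 10}  B6 = {1, 4, 6, 9}  B7 = {4, 5, 6, 9}  B8 = {4, 7, 8, 11}
Tree: B1–B2, B1–B3, B1–B4, B3–B5, B2–B6, B6–B7, B1–B8
The largest bag has 4 vertices, giving width 3; this decomposition certifies tw(G) ≤ 3. For the lower bound, the 4 vertices {2, 7, 9, 10} are pairwise adjacent, and any tree decomposition puts a clique entirely inside one bag — forcing width ≥ 3. Combining the bounds, tw(G) = 3.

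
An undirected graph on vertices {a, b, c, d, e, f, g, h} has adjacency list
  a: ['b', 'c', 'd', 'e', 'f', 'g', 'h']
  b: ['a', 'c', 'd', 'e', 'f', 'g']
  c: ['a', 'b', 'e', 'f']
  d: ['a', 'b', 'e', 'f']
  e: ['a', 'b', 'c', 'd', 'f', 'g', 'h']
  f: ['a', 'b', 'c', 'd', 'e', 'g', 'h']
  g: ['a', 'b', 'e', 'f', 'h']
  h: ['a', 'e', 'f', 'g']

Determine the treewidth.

4

A width-4 tree decomposition is:
Bags: B1 = {a, b, d, e, f}  B2 = {a, b, e, f, g}  B3 = {a, b, c, e, f}  B4 = {a, e, f, g, h}
Tree: B1–B2, B2–B3, B2–B4
The largest bag has 5 vertices, giving width 4; this decomposition certifies tw(G) ≤ 4. Conversely, {a, e, f, g, h} is a clique of size 5, and the vertices of any clique must share a bag in every tree decomposition; so some bag has ≥ 5 vertices and tw(G) ≥ 4. Therefore the treewidth is 4.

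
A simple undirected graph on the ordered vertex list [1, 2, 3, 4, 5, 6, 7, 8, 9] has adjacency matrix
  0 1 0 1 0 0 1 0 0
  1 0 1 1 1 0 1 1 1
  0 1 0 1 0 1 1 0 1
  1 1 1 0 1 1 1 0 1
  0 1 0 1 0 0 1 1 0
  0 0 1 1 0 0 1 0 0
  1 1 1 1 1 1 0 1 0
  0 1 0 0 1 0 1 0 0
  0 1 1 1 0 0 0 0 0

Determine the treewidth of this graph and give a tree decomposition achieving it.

Treewidth 3.
One such decomposition:
Bags: B1 = {3, 4, 6, 7}  B2 = {2, 3, 4, 7}  B3 = {2, 3, 4, 9}  B4 = {2, 4, 5, 7}  B5 = {2, 5, 7, 8}  B6 = {1, 2, 4, 7}
Tree: B1–B2, B2–B3, B2–B4, B4–B5, B4–B6

Each bag holds 4 vertices, so the decomposition has width 3, which upper-bounds the treewidth. Conversely, {2, 5, 7, 8} is a clique of size 4, and the vertices of any clique must share a bag in every tree decomposition; so some bag has ≥ 4 vertices and tw(G) ≥ 3. Hence tw(G) = 3 exactly.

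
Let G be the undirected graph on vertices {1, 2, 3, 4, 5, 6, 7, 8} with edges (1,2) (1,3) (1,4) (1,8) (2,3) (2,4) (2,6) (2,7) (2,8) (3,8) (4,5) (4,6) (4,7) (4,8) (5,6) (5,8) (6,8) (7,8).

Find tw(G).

3

A width-3 tree decomposition is:
Bags: B1 = {2, 4, 6, 8}  B2 = {1, 2, 4, 8}  B3 = {4, 5, 6, 8}  B4 = {1, 2, 3, 8}  B5 = {2, 4, 7, 8}
Tree: B1–B2, B1–B3, B2–B4, B1–B5
Every bag has size at most 4, so the width is 4 − 1 = 3 and tw(G) ≤ 3. On the other hand G contains the 4-clique {1, 2, 3, 8}. A clique must lie in a single bag of any decomposition, so no decomposition can have width below 3. The upper and lower bounds meet at 3, so that is the treewidth.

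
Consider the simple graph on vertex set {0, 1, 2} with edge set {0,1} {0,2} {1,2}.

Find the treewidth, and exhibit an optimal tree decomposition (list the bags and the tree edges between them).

Treewidth 2.
One such decomposition:
Bags: B1 = {0, 1, 2}
Tree: (single bag)

With just one bag of size 3, the width is 3 − 1 = 2, so tw(G) ≤ 2. For the lower bound, the 3 vertices {0, 1, 2} are pairwise adjacent, and any tree decomposition puts a clique entirely inside one bag — forcing width ≥ 2. Therefore the treewidth is 2.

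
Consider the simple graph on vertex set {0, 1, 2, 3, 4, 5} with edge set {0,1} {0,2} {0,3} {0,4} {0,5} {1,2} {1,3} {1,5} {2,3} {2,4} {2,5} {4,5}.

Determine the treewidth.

A width-3 tree decomposition is:
Bags: B1 = {0, 1, 2, 3}  B2 = {0, 1, 2, 5}  B3 = {0, 2, 4, 5}
Tree: B1–B2, B2–B3
Every bag has size at most 4, so the width is 4 − 1 = 3 and tw(G) ≤ 3. Conversely, {0, 1, 2, 3} is a clique of size 4, and the vertices of any clique must share a bag in every tree decomposition; so some bag has ≥ 4 vertices and tw(G) ≥ 3. Hence tw(G) = 3 exactly.

3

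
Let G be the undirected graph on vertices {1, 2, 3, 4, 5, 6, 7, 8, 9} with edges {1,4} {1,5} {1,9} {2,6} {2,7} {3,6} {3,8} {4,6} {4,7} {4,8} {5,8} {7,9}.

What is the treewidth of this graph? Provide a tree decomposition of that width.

Every bag has size at most 4, so the width is 4 − 1 = 3 and tw(G) ≤ 3. For the lower bound: the 4 vertex sets {1,5,9}, {7}, {4}, {2,3,6,8} are disjoint, each induces a connected subgraph, and every pair is joined by at least one edge of G. Contracting each set to a single vertex therefore yields K_{4} as a minor, and since treewidth is minor-monotone, tw(G) ≥ tw(K_{4}) = 3. Combining the bounds, tw(G) = 3.

Treewidth 3.
One such decomposition:
Bags: B1 = {1, 5, 7, 9}  B2 = {1, 4, 5, 7}  B3 = {4, 5, 7, 8}  B4 = {2, 4, 7, 8}  B5 = {2, 4, 6, 8}  B6 = {2, 3, 6, 8}
Tree: B1–B2, B2–B3, B3–B4, B4–B5, B5–B6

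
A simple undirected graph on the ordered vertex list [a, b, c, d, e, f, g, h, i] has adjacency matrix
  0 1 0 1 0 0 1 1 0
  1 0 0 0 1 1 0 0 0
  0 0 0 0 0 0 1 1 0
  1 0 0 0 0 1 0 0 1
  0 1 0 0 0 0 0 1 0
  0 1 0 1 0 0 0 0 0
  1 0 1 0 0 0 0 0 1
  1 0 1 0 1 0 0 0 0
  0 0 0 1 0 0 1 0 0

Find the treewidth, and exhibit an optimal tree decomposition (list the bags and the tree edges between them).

Treewidth 3.
Bags: B1 = {c, e, g, h}  B2 = {a, e, g, h}  B3 = {a, b, e, g}  B4 = {a, b, g, i}  B5 = {a, b, d, i}  B6 = {b, d, f, i}
Tree: B1–B2, B2–B3, B3–B4, B4–B5, B5–B6

Every bag has size at most 4, so the width is 4 − 1 = 3 and tw(G) ≤ 3. For the lower bound: the 4 vertex sets {c,e,h}, {g}, {a}, {b,d,f,i} are disjoint, each induces a connected subgraph, and every pair is joined by at least one edge of G. Contracting each set to a single vertex therefore yields K_{4} as a minor, and since treewidth is minor-monotone, tw(G) ≥ tw(K_{4}) = 3. Hence tw(G) = 3 exactly.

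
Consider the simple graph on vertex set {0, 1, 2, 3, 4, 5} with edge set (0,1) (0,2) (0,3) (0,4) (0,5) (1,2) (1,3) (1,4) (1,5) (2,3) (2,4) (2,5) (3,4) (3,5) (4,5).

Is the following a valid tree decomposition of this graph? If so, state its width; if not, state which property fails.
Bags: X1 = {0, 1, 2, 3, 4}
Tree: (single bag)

A tree decomposition must satisfy three properties: every vertex lies in some bag; for every edge, both endpoints lie together in some bag; and for every vertex, the bags containing it form a connected subtree. Here vertex 5 appears in no bag, so the decomposition is invalid.

No — vertex 5 appears in no bag.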